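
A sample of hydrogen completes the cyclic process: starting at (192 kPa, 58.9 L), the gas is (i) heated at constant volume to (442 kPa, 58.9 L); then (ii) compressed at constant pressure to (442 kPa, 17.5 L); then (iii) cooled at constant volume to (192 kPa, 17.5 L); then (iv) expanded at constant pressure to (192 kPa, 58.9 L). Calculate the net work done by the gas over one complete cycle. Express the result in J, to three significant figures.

W_net ≈ -10400 J

Constant-volume legs do no work.
W(ii) = (442)(17.5 − 58.9) = -18299 J; W(iv) = (192)(58.9 − 17.5) = 7949 J.
W_net = -18299 + 7949 = -10350 J (the counter-clockwise enclosed area).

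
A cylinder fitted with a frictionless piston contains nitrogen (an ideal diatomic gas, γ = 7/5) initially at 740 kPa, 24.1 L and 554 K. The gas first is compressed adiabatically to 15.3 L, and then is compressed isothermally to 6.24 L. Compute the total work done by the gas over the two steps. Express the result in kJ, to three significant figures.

Step 1 (adiabatic): W = (P₁V₁ − P₂V₂)/(γ−1) = (17834 − 21388)/0.4 = -8886 J.
After step 1: P = 1398 kPa, V = 15.3 L, T = 664.4 K.
Step 2 (isothermal): W = P₁V₁ ln(V₂/V₁) = (21388) ln(6.24/15.3) = -19183 J.
W_total = -8886 − 19183 = -28069 J.

W_total ≈ -28.1 kJ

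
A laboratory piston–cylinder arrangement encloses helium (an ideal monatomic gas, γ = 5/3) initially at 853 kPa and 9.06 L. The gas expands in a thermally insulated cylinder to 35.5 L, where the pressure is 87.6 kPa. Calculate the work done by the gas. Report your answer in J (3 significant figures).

W ≈ 6930 J

Adiabatic: W = (P₁V₁ − P₂V₂)/(γ − 1) with γ = 5/3.
P₁V₁ = 7728 J, P₂V₂ = 3110 J.
W = (7728 − 3110) / 0.6667 = 6928 J.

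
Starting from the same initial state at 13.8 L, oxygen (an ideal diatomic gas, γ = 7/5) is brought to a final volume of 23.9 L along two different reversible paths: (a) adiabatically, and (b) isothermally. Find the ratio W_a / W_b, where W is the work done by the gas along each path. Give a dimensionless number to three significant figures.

W_a / W_b ≈ 0.898

Path (a) adiabatic: W = P₁V₁(1 − (V₁/V₂)^(γ−1))/(γ−1) → W_a/(P₁V₁) = 0.4931.
Path (b) isothermal: W = P₁V₁ ln(V₂/V₁) → W_b/(P₁V₁) = 0.5492.
W_a / W_b = 0.4931 / 0.5492 = 0.8978.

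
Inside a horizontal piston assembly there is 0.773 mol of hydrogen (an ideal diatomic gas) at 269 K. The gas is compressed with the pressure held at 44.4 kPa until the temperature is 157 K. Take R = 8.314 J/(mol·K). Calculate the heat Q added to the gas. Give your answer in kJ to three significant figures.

Q ≈ -2.52 kJ

Isobaric: W = nRΔT = (0.773)(8.314)(-112) = -719.8 J.
ΔU = nCᵥΔT with Cᵥ = 5R/2: ΔU = (0.773)(20.79)(-112) = -1799 J.
Q = ΔU + W = -1799 − 719.8 = -2519 J.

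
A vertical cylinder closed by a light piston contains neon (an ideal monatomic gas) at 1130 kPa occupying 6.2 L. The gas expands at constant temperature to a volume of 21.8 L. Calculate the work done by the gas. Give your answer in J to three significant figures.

Isothermal: W = nRT ln(V₂/V₁) = P₁V₁ ln(V₂/V₁).
P₁V₁ = (1130 kPa)(6.2 L) = 7006 J.
W = 7006 × ln(21.8/6.2) = 7006 × 1.257
W_by_gas = 8809 J.

W ≈ 8810 J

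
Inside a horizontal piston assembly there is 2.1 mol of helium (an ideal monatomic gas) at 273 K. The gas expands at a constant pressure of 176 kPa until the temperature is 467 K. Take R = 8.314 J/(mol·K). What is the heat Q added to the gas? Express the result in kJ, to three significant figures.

Q ≈ 8.47 kJ

Isobaric: W = nRΔT = (2.1)(8.314)(194) = 3387 J.
ΔU = nCᵥΔT with Cᵥ = 3R/2: ΔU = (2.1)(12.47)(194) = 5081 J.
Q = ΔU + W = 5081 + 3387 = 8468 J.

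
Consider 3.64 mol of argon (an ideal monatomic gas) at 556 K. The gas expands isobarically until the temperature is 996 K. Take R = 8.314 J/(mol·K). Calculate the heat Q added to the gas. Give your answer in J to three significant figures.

Isobaric: W = nRΔT = (3.64)(8.314)(440) = 13316 J.
ΔU = nCᵥΔT with Cᵥ = 3R/2: ΔU = (3.64)(12.47)(440) = 19974 J.
Q = ΔU + W = 19974 + 13316 = 33289 J.

Q ≈ 33300 J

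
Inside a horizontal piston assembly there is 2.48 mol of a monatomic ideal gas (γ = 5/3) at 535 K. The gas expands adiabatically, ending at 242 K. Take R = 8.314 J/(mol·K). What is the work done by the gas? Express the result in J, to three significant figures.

Adiabatic ⇒ Q = 0, so W_by = −ΔU = nCᵥ(T₁ − T₂).
Cᵥ = 3R/2 = 12.47 J/(mol·K).
W = (2.48)(12.47)(535 − 242) = 9062 J.

W ≈ 9060 J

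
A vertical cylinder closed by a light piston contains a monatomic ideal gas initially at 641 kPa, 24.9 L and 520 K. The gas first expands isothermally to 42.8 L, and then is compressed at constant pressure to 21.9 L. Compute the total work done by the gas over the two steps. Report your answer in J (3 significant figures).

Step 1 (isothermal): W = P₁V₁ ln(V₂/V₁) = (15961) ln(42.8/24.9) = 8646 J.
After step 1: P = 372.9 kPa, V = 42.8 L, T = 520 K.
Step 2 (isobaric): W = PΔV = (372.9 kPa)(21.9 − 42.8 L) = -7794 J.
W_total = 8646 − 7794 = 851.6 J.

W_total ≈ 852 J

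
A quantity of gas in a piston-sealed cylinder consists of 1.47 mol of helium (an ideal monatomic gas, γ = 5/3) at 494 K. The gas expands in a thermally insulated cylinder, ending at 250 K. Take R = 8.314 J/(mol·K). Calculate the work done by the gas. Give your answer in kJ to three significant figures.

Adiabatic ⇒ Q = 0, so W_by = −ΔU = nCᵥ(T₁ − T₂).
Cᵥ = 3R/2 = 12.47 J/(mol·K).
W = (1.47)(12.47)(494 − 250) = 4473 J.

W ≈ 4.47 kJ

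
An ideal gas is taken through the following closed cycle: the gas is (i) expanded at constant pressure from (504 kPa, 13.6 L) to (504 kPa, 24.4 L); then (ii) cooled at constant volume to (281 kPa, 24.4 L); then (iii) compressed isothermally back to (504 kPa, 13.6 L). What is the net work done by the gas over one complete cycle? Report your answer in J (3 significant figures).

W_net ≈ 1440 J

Leg (i): W = PΔV = (504)(24.4 − 13.6) = 5443 J.
Leg (ii): W = 0.
Leg (iii): W = PᵢVᵢ ln(V_f/Vᵢ) = (6856) ln(13.6/24.4) = -4008 J.
W_net = 5443 − 4008 = 1436 J.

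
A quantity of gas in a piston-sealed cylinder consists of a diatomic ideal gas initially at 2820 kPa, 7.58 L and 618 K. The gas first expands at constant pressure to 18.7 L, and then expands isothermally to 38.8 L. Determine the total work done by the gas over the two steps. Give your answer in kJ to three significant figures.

W_total ≈ 69.8 kJ

Step 1 (isobaric): W = PΔV = (2820 kPa)(18.7 − 7.58 L) = 31358 J.
After step 1: P = 2820 kPa, V = 18.7 L, T = 1525 K.
Step 2 (isothermal): W = P₁V₁ ln(V₂/V₁) = (52734) ln(38.8/18.7) = 38490 J.
W_total = 31358 + 38490 = 69849 J.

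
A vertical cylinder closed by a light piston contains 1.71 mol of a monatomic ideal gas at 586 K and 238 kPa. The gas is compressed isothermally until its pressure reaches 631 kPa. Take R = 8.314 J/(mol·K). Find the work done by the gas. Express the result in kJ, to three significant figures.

Isothermal process: W = nRT ln(V₂/V₁) = nRT ln(P₁/P₂).
W = (1.71)(8.314)(586) × ln(238/631)
  = 8331 × ln(0.3772) = 8331 × -0.975
W_by_gas = -8123 J.

W ≈ -8.12 kJ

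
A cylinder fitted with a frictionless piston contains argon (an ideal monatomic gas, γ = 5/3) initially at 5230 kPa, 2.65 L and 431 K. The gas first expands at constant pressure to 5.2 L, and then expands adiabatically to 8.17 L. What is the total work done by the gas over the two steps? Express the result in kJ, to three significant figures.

W_total ≈ 23.9 kJ

Step 1 (isobaric): W = PΔV = (5230 kPa)(5.2 − 2.65 L) = 13337 J.
After step 1: P = 5230 kPa, V = 5.2 L, T = 845.7 K.
Step 2 (adiabatic): W = (P₁V₁ − P₂V₂)/(γ−1) = (27196 − 20123)/0.667 = 10610 J.
W_total = 13337 + 10610 = 23946 J.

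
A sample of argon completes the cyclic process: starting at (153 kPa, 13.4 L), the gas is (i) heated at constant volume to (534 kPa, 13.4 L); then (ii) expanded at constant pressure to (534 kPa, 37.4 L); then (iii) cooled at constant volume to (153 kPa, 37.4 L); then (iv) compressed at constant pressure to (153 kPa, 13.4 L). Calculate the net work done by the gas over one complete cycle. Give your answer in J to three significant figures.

Constant-volume legs do no work.
W(ii) = (534)(37.4 − 13.4) = 12816 J; W(iv) = (153)(13.4 − 37.4) = -3672 J.
W_net = 12816 − 3672 = 9144 J (the clockwise enclosed area).

W_net ≈ 9140 J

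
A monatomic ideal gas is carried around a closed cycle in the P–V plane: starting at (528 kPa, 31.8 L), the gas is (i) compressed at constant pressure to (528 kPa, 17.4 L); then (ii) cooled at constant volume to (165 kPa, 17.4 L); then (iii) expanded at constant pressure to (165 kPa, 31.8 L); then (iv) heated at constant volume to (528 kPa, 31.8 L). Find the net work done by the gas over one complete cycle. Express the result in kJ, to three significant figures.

Constant-volume legs do no work.
W(i) = (528)(17.4 − 31.8) = -7603 J; W(iii) = (165)(31.8 − 17.4) = 2376 J.
W_net = -7603 + 2376 = -5227 J (the counter-clockwise enclosed area).

W_net ≈ -5.23 kJ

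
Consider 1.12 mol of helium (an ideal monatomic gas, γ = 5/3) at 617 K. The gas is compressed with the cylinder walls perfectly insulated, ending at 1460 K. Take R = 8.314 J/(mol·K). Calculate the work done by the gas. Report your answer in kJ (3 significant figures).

W ≈ -11.8 kJ

Adiabatic ⇒ Q = 0, so W_by = −ΔU = nCᵥ(T₁ − T₂).
Cᵥ = 3R/2 = 12.47 J/(mol·K).
W = (1.12)(12.47)(617 − 1460) = -11775 J.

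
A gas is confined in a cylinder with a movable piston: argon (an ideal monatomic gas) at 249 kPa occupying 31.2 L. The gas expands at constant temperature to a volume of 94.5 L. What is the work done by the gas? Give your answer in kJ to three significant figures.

Isothermal: W = nRT ln(V₂/V₁) = P₁V₁ ln(V₂/V₁).
P₁V₁ = (249 kPa)(31.2 L) = 7769 J.
W = 7769 × ln(94.5/31.2) = 7769 × 1.108
W_by_gas = 8609 J.

W ≈ 8.61 kJ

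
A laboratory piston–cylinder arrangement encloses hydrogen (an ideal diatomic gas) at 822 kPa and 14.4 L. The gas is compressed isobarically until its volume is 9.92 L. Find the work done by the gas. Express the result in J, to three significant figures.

Isobaric: W = P ΔV.
W = (822 kPa)(9.92 − 14.4 L) = (822)(-4.48) = -3683 J.

W ≈ -3680 J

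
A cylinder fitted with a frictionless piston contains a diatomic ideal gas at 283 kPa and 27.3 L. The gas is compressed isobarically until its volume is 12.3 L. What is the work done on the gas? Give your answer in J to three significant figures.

Isobaric: W = P ΔV.
W = (283 kPa)(12.3 − 27.3 L) = (283)(-15) = -4245 J.
Work on gas = −W_by = 4245 J.

W ≈ 4240 J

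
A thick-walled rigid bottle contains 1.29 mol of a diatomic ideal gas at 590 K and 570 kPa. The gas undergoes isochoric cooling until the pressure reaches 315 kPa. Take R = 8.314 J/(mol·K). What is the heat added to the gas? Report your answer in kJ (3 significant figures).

Q ≈ -7.08 kJ

Constant volume ⇒ W = 0, so Q = ΔU = nCᵥΔT with Cᵥ = 5R/2 = 20.79 J/(mol·K).
At constant V, T₂/T₁ = P₂/P₁ ⇒ ΔT = T₁(P₂/P₁ − 1) = 590·(315/570 − 1) = -263.9 K.
ΔU = (1.29)(20.79)(-263.9) = -7077 J.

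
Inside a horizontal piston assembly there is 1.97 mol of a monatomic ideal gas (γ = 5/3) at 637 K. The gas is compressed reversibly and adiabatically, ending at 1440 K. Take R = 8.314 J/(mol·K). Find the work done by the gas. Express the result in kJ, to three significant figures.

Adiabatic ⇒ Q = 0, so W_by = −ΔU = nCᵥ(T₁ − T₂).
Cᵥ = 3R/2 = 12.47 J/(mol·K).
W = (1.97)(12.47)(637 − 1440) = -19728 J.

W ≈ -19.7 kJ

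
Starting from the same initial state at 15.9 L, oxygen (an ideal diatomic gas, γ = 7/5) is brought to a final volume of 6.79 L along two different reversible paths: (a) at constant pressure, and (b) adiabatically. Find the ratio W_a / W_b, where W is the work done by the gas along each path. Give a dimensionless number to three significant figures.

W_a / W_b ≈ 0.565

Path (a) isobaric: W = P₁(V₂ − V₁) → W_a/(P₁V₁) = -0.573.
Path (b) adiabatic: W = P₁V₁(1 − (V₁/V₂)^(γ−1))/(γ−1) → W_b/(P₁V₁) = -1.014.
W_a / W_b = -0.573 / -1.014 = 0.5653.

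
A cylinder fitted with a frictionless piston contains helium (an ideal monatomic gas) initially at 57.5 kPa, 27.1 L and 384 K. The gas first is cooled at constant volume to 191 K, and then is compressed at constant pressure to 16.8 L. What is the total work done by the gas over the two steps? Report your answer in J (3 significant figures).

W_total ≈ -295 J

Step 1 (isochoric): W = 0 (constant volume).
After step 1: P = 28.6 kPa (V unchanged).
Step 2 (isobaric): W = PΔV = (28.6 kPa)(16.8 − 27.1 L) = -294.6 J.
W_total = 0 − 294.6 = -294.6 J.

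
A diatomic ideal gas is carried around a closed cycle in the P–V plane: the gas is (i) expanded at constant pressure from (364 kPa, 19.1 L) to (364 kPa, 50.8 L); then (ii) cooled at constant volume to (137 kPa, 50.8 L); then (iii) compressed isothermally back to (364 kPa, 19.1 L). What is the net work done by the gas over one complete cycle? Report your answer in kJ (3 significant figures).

Leg (i): W = PΔV = (364)(50.8 − 19.1) = 11539 J.
Leg (ii): W = 0.
Leg (iii): W = PᵢVᵢ ln(V_f/Vᵢ) = (6960) ln(19.1/50.8) = -6808 J.
W_net = 11539 − 6808 = 4731 J.

W_net ≈ 4.73 kJ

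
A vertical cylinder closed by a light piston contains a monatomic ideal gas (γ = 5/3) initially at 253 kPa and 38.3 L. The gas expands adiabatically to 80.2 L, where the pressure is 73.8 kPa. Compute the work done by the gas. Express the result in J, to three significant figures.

W ≈ 5660 J

Adiabatic: W = (P₁V₁ − P₂V₂)/(γ − 1) with γ = 5/3.
P₁V₁ = 9690 J, P₂V₂ = 5919 J.
W = (9690 − 5919) / 0.6667 = 5657 J.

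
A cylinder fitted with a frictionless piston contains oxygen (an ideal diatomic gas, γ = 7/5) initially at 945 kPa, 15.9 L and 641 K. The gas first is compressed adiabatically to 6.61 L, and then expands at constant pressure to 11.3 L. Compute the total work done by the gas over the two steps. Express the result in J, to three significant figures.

Step 1 (adiabatic): W = (P₁V₁ − P₂V₂)/(γ−1) = (15026 − 21346)/0.4 = -15800 J.
After step 1: P = 3229 kPa, V = 6.61 L, T = 910.6 K.
Step 2 (isobaric): W = PΔV = (3229 kPa)(11.3 − 6.61 L) = 15145 J.
W_total = -15800 + 15145 = -654.8 J.

W_total ≈ -655 J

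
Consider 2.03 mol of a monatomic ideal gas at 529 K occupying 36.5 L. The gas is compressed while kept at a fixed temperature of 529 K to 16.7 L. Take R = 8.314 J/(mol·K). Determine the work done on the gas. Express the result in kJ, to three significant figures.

W ≈ 6.98 kJ

Isothermal: W = nRT ln(V₂/V₁).
W = (2.03)(8.314)(529) × ln(16.7/36.5)
  = 8928 × -0.7819
W_by_gas = -6981 J; work on gas = −W_by = 6981 J.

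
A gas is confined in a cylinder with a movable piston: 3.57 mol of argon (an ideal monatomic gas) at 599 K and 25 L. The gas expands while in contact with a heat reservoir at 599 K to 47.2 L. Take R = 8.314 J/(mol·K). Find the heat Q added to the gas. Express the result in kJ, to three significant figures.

Q ≈ 11.3 kJ

Isothermal ⇒ ΔU = 0, so Q = W = nRT ln(V₂/V₁).
Q = (3.57)(8.314)(599) ln(47.2/25) = 17779 × 0.6355 = 11299 J.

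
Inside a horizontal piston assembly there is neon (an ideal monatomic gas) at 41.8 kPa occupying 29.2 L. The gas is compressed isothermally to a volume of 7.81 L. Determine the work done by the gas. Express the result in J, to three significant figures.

W ≈ -1610 J

Isothermal: W = nRT ln(V₂/V₁) = P₁V₁ ln(V₂/V₁).
P₁V₁ = (41.8 kPa)(29.2 L) = 1221 J.
W = 1221 × ln(7.81/29.2) = 1221 × -1.319
W_by_gas = -1610 J.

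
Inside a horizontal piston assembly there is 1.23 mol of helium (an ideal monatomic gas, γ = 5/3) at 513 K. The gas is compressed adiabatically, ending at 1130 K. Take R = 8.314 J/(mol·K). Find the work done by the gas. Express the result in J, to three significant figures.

W ≈ -9460 J

Adiabatic ⇒ Q = 0, so W_by = −ΔU = nCᵥ(T₁ − T₂).
Cᵥ = 3R/2 = 12.47 J/(mol·K).
W = (1.23)(12.47)(513 − 1130) = -9464 J.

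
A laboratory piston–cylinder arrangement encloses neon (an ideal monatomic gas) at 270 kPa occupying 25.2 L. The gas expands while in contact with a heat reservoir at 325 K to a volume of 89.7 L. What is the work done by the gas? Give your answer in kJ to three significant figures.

W ≈ 8.64 kJ

Isothermal: W = nRT ln(V₂/V₁) = P₁V₁ ln(V₂/V₁).
P₁V₁ = (270 kPa)(25.2 L) = 6804 J.
W = 6804 × ln(89.7/25.2) = 6804 × 1.27
W_by_gas = 8639 J.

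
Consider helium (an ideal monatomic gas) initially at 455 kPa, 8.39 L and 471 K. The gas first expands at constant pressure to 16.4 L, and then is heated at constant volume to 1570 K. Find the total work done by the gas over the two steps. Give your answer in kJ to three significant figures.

Step 1 (isobaric): W = PΔV = (455 kPa)(16.4 − 8.39 L) = 3645 J.
Step 2 (isochoric): W = 0 (constant volume).
W_total = 3645 + 0 = 3645 J.

W_total ≈ 3.64 kJ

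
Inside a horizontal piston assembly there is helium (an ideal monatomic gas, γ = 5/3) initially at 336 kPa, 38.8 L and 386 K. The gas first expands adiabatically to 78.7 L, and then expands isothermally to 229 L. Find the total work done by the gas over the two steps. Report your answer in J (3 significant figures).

W_total ≈ 16000 J

Step 1 (adiabatic): W = (P₁V₁ − P₂V₂)/(γ−1) = (13037 − 8136)/0.667 = 7351 J.
After step 1: P = 103.4 kPa, V = 78.7 L, T = 240.9 K.
Step 2 (isothermal): W = P₁V₁ ln(V₂/V₁) = (8136) ln(229/78.7) = 8690 J.
W_total = 7351 + 8690 = 16041 J.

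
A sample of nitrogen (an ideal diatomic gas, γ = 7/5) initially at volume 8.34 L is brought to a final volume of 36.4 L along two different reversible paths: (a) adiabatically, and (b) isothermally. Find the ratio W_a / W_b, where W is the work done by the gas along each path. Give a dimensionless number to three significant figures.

W_a / W_b ≈ 0.756

Path (a) adiabatic: W = P₁V₁(1 − (V₁/V₂)^(γ−1))/(γ−1) → W_a/(P₁V₁) = 1.113.
Path (b) isothermal: W = P₁V₁ ln(V₂/V₁) → W_b/(P₁V₁) = 1.474.
W_a / W_b = 1.113 / 1.474 = 0.7556.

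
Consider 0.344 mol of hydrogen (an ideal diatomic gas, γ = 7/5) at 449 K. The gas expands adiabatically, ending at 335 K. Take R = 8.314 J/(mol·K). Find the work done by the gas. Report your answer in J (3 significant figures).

W ≈ 815 J

Adiabatic ⇒ Q = 0, so W_by = −ΔU = nCᵥ(T₁ − T₂).
Cᵥ = 5R/2 = 20.79 J/(mol·K).
W = (0.344)(20.79)(449 − 335) = 815.1 J.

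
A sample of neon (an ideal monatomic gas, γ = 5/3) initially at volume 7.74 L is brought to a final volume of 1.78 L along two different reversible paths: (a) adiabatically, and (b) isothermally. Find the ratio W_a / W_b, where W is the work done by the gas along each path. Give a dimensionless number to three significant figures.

Path (a) adiabatic: W = P₁V₁(1 − (V₁/V₂)^(γ−1))/(γ−1) → W_a/(P₁V₁) = -2.496.
Path (b) isothermal: W = P₁V₁ ln(V₂/V₁) → W_b/(P₁V₁) = -1.47.
W_a / W_b = -2.496 / -1.47 = 1.698.

W_a / W_b ≈ 1.70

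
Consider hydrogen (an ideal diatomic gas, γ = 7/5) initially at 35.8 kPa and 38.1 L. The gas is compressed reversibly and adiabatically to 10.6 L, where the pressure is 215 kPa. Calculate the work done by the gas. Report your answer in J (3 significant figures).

Adiabatic: W = (P₁V₁ − P₂V₂)/(γ − 1) with γ = 7/5.
P₁V₁ = 1364 J, P₂V₂ = 2279 J.
W = (1364 − 2279) / 0.4 = -2288 J.

W ≈ -2290 J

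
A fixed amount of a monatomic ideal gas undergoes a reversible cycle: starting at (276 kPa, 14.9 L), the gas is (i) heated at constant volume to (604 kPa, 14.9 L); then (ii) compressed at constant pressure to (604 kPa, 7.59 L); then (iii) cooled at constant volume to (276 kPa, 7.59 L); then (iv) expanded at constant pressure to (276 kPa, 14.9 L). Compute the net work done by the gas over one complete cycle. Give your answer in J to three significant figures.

Constant-volume legs do no work.
W(ii) = (604)(7.59 − 14.9) = -4415 J; W(iv) = (276)(14.9 − 7.59) = 2018 J.
W_net = -4415 + 2018 = -2398 J (the counter-clockwise enclosed area).

W_net ≈ -2400 J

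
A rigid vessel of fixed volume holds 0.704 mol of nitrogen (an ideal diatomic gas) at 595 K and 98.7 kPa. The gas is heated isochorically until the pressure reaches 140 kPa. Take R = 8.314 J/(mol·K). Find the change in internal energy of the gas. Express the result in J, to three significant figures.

ΔU ≈ 3640 J

Constant volume ⇒ W = 0, so Q = ΔU = nCᵥΔT with Cᵥ = 5R/2 = 20.79 J/(mol·K).
At constant V, T₂/T₁ = P₂/P₁ ⇒ ΔT = T₁(P₂/P₁ − 1) = 595·(140/98.7 − 1) = 249 K.
ΔU = (0.704)(20.79)(249) = 3643 J.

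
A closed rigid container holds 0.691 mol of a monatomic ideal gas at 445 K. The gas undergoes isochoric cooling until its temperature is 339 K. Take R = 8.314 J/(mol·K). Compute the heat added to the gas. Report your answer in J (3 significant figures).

Constant volume ⇒ W = 0, so Q = ΔU = nCᵥΔT with Cᵥ = 3R/2 = 12.47 J/(mol·K).
ΔU = (0.691)(12.47)(339 − 445) = -913.5 J.

Q ≈ -913 J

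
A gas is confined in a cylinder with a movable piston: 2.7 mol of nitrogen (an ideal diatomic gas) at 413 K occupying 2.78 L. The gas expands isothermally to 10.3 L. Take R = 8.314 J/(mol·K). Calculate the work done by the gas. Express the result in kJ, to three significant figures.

W ≈ 12.1 kJ

Isothermal: W = nRT ln(V₂/V₁).
W = (2.7)(8.314)(413) × ln(10.3/2.78)
  = 9271 × 1.31
W_by_gas = 12142 J.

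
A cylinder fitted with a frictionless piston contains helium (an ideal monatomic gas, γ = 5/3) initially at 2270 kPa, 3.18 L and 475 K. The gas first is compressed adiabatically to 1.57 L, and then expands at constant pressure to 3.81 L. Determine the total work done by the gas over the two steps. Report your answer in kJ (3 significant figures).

W_total ≈ 9.98 kJ

Step 1 (adiabatic): W = (P₁V₁ − P₂V₂)/(γ−1) = (7219 − 11556)/0.667 = -6506 J.
After step 1: P = 7360 kPa, V = 1.57 L, T = 760.4 K.
Step 2 (isobaric): W = PΔV = (7360 kPa)(3.81 − 1.57 L) = 16487 J.
W_total = -6506 + 16487 = 9981 J.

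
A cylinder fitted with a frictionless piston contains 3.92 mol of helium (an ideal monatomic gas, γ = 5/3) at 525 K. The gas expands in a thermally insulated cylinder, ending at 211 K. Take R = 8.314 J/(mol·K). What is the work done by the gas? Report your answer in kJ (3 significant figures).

W ≈ 15.4 kJ

Adiabatic ⇒ Q = 0, so W_by = −ΔU = nCᵥ(T₁ − T₂).
Cᵥ = 3R/2 = 12.47 J/(mol·K).
W = (3.92)(12.47)(525 − 211) = 15350 J.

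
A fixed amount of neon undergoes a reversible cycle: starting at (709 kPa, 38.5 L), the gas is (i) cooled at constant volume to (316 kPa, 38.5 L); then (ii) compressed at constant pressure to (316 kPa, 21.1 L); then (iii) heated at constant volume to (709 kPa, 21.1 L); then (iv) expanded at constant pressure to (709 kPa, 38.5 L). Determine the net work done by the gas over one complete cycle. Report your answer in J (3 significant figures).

W_net ≈ 6840 J

Constant-volume legs do no work.
W(ii) = (316)(21.1 − 38.5) = -5498 J; W(iv) = (709)(38.5 − 21.1) = 12337 J.
W_net = -5498 + 12337 = 6838 J (the clockwise enclosed area).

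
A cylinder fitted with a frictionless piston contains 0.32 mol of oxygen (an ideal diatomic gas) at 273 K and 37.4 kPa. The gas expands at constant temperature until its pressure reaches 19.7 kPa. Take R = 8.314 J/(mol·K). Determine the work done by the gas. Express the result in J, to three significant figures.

W ≈ 466 J

Isothermal process: W = nRT ln(V₂/V₁) = nRT ln(P₁/P₂).
W = (0.32)(8.314)(273) × ln(37.4/19.7)
  = 726.3 × ln(1.898) = 726.3 × 0.6411
W_by_gas = 465.6 J.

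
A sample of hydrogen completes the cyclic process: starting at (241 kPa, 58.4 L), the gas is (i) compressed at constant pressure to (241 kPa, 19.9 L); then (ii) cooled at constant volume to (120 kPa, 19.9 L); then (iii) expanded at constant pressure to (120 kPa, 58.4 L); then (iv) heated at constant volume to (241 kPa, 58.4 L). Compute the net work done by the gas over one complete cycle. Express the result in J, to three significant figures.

W_net ≈ -4660 J

Constant-volume legs do no work.
W(i) = (241)(19.9 − 58.4) = -9278 J; W(iii) = (120)(58.4 − 19.9) = 4620 J.
W_net = -9278 + 4620 = -4658 J (the counter-clockwise enclosed area).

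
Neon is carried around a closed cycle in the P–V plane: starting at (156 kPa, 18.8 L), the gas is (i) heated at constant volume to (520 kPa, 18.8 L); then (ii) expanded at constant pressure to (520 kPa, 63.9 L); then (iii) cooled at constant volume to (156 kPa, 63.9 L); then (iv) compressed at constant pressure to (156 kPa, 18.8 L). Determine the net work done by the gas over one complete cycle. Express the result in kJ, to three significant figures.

Constant-volume legs do no work.
W(ii) = (520)(63.9 − 18.8) = 23452 J; W(iv) = (156)(18.8 − 63.9) = -7036 J.
W_net = 23452 − 7036 = 16416 J (the clockwise enclosed area).

W_net ≈ 16.4 kJ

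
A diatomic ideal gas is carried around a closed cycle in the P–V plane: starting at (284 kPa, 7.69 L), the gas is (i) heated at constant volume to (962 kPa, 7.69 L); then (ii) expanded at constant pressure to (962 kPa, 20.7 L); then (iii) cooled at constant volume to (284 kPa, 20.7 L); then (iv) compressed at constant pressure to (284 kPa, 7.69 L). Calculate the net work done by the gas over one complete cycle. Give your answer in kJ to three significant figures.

Constant-volume legs do no work.
W(ii) = (962)(20.7 − 7.69) = 12516 J; W(iv) = (284)(7.69 − 20.7) = -3695 J.
W_net = 12516 − 3695 = 8821 J (the clockwise enclosed area).

W_net ≈ 8.82 kJ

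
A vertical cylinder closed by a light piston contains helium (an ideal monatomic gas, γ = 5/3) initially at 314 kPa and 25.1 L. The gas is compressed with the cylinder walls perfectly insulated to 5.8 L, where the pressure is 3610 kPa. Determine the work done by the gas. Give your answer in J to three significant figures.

Adiabatic: W = (P₁V₁ − P₂V₂)/(γ − 1) with γ = 5/3.
P₁V₁ = 7881 J, P₂V₂ = 20938 J.
W = (7881 − 20938) / 0.6667 = -19585 J.

W ≈ -19600 J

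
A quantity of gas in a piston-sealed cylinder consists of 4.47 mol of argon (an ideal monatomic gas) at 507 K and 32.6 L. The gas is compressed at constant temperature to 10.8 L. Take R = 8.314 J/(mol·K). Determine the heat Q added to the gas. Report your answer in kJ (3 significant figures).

Isothermal ⇒ ΔU = 0, so Q = W = nRT ln(V₂/V₁).
Q = (4.47)(8.314)(507) ln(10.8/32.6) = 18842 × -1.105 = -20816 J.

Q ≈ -20.8 kJ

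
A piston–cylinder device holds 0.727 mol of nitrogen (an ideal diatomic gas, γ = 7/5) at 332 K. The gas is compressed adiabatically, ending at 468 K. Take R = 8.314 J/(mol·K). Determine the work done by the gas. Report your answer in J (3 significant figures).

W ≈ -2060 J

Adiabatic ⇒ Q = 0, so W_by = −ΔU = nCᵥ(T₁ − T₂).
Cᵥ = 5R/2 = 20.79 J/(mol·K).
W = (0.727)(20.79)(332 − 468) = -2055 J.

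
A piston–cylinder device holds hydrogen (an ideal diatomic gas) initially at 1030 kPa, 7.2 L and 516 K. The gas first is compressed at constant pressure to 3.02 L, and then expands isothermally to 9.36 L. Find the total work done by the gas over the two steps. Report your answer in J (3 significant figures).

Step 1 (isobaric): W = PΔV = (1030 kPa)(3.02 − 7.2 L) = -4305 J.
After step 1: P = 1030 kPa, V = 3.02 L, T = 216.4 K.
Step 2 (isothermal): W = P₁V₁ ln(V₂/V₁) = (3111) ln(9.36/3.02) = 3519 J.
W_total = -4305 + 3519 = -786.7 J.

W_total ≈ -787 J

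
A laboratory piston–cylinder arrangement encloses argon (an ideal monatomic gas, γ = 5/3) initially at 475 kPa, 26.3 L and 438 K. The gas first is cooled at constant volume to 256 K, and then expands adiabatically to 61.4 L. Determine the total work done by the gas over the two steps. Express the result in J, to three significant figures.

Step 1 (isochoric): W = 0 (constant volume).
After step 1: P = 277.6 kPa (V unchanged).
Step 2 (adiabatic): W = (P₁V₁ − P₂V₂)/(γ−1) = (7302 − 4149)/0.667 = 4729 J.
W_total = 0 + 4729 = 4729 J.

W_total ≈ 4730 J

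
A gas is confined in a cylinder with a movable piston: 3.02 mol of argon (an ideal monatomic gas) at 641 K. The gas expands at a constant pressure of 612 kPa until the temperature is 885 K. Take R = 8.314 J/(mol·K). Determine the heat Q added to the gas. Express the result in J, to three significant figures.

Q ≈ 15300 J

Isobaric: W = nRΔT = (3.02)(8.314)(244) = 6126 J.
ΔU = nCᵥΔT with Cᵥ = 3R/2: ΔU = (3.02)(12.47)(244) = 9190 J.
Q = ΔU + W = 9190 + 6126 = 15316 J.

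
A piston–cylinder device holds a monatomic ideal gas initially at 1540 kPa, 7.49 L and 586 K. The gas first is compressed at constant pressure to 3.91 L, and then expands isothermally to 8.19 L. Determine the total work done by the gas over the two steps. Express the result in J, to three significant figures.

W_total ≈ -1060 J

Step 1 (isobaric): W = PΔV = (1540 kPa)(3.91 − 7.49 L) = -5513 J.
After step 1: P = 1540 kPa, V = 3.91 L, T = 305.9 K.
Step 2 (isothermal): W = P₁V₁ ln(V₂/V₁) = (6021) ln(8.19/3.91) = 4452 J.
W_total = -5513 + 4452 = -1061 J.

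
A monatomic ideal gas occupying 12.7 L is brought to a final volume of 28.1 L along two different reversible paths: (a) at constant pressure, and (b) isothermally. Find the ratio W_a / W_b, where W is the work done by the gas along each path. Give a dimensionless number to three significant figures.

Path (a) isobaric: W = P₁(V₂ − V₁) → W_a/(P₁V₁) = 1.213.
Path (b) isothermal: W = P₁V₁ ln(V₂/V₁) → W_b/(P₁V₁) = 0.7942.
W_a / W_b = 1.213 / 0.7942 = 1.527.

W_a / W_b ≈ 1.53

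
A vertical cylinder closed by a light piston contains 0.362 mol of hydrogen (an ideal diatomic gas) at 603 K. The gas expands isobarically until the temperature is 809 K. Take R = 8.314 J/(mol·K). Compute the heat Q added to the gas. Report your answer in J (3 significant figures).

Isobaric: W = nRΔT = (0.362)(8.314)(206) = 620 J.
ΔU = nCᵥΔT with Cᵥ = 5R/2: ΔU = (0.362)(20.79)(206) = 1550 J.
Q = ΔU + W = 1550 + 620 = 2170 J.

Q ≈ 2170 J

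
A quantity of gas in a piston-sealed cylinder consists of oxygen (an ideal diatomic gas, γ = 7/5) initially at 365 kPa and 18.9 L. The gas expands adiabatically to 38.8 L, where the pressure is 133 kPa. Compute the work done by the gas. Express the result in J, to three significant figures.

W ≈ 4350 J

Adiabatic: W = (P₁V₁ − P₂V₂)/(γ − 1) with γ = 7/5.
P₁V₁ = 6898 J, P₂V₂ = 5160 J.
W = (6898 − 5160) / 0.4 = 4345 J.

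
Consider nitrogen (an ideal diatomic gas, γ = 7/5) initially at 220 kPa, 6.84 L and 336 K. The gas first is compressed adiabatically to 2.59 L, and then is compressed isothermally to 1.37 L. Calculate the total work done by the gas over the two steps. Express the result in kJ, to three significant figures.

W_total ≈ -3.20 kJ

Step 1 (adiabatic): W = (P₁V₁ − P₂V₂)/(γ−1) = (1505 − 2219)/0.4 = -1786 J.
After step 1: P = 856.8 kPa, V = 2.59 L, T = 495.5 K.
Step 2 (isothermal): W = P₁V₁ ln(V₂/V₁) = (2219) ln(1.37/2.59) = -1413 J.
W_total = -1786 − 1413 = -3199 J.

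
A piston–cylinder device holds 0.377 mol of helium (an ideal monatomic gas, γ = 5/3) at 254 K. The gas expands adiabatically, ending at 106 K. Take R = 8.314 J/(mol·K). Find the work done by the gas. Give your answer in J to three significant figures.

Adiabatic ⇒ Q = 0, so W_by = −ΔU = nCᵥ(T₁ − T₂).
Cᵥ = 3R/2 = 12.47 J/(mol·K).
W = (0.377)(12.47)(254 − 106) = 695.8 J.

W ≈ 696 J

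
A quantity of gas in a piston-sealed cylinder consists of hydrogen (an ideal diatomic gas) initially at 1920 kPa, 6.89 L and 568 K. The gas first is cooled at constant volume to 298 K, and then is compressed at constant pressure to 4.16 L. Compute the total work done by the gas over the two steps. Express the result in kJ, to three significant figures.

W_total ≈ -2.75 kJ

Step 1 (isochoric): W = 0 (constant volume).
After step 1: P = 1007 kPa (V unchanged).
Step 2 (isobaric): W = PΔV = (1007 kPa)(4.16 − 6.89 L) = -2750 J.
W_total = 0 − 2750 = -2750 J.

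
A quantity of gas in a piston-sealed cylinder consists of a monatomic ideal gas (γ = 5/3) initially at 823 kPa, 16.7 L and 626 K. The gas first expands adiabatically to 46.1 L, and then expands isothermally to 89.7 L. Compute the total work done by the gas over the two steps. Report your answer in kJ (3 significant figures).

Step 1 (adiabatic): W = (P₁V₁ − P₂V₂)/(γ−1) = (13744 − 6984)/0.667 = 10140 J.
After step 1: P = 151.5 kPa, V = 46.1 L, T = 318.1 K.
Step 2 (isothermal): W = P₁V₁ ln(V₂/V₁) = (6984) ln(89.7/46.1) = 4649 J.
W_total = 10140 + 4649 = 14789 J.

W_total ≈ 14.8 kJ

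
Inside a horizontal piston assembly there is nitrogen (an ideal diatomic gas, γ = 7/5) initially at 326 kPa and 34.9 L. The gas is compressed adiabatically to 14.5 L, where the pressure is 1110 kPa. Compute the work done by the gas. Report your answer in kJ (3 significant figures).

Adiabatic: W = (P₁V₁ − P₂V₂)/(γ − 1) with γ = 7/5.
P₁V₁ = 11377 J, P₂V₂ = 16095 J.
W = (11377 − 16095) / 0.4 = -11794 J.

W ≈ -11.8 kJ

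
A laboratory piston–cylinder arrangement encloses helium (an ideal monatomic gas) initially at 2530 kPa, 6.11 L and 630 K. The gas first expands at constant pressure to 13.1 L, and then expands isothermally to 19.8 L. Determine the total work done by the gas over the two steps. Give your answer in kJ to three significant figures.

W_total ≈ 31.4 kJ

Step 1 (isobaric): W = PΔV = (2530 kPa)(13.1 − 6.11 L) = 17685 J.
After step 1: P = 2530 kPa, V = 13.1 L, T = 1351 K.
Step 2 (isothermal): W = P₁V₁ ln(V₂/V₁) = (33143) ln(19.8/13.1) = 13690 J.
W_total = 17685 + 13690 = 31375 J.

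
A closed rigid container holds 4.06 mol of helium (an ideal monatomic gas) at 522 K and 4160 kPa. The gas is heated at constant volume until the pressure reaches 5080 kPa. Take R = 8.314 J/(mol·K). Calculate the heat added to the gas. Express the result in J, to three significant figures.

Constant volume ⇒ W = 0, so Q = ΔU = nCᵥΔT with Cᵥ = 3R/2 = 12.47 J/(mol·K).
At constant V, T₂/T₁ = P₂/P₁ ⇒ ΔT = T₁(P₂/P₁ − 1) = 522·(5080/4160 − 1) = 115.4 K.
ΔU = (4.06)(12.47)(115.4) = 5845 J.

Q ≈ 5850 J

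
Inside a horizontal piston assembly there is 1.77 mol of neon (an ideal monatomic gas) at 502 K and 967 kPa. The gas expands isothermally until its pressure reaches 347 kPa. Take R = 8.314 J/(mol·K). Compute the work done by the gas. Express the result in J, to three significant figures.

W ≈ 7570 J

Isothermal process: W = nRT ln(V₂/V₁) = nRT ln(P₁/P₂).
W = (1.77)(8.314)(502) × ln(967/347)
  = 7387 × ln(2.787) = 7387 × 1.025
W_by_gas = 7571 J.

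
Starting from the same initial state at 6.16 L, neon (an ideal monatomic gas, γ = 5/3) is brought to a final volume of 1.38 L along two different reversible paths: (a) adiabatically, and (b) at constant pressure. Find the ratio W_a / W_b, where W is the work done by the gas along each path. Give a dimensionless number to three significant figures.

Path (a) adiabatic: W = P₁V₁(1 − (V₁/V₂)^(γ−1))/(γ−1) → W_a/(P₁V₁) = -2.567.
Path (b) isobaric: W = P₁(V₂ − V₁) → W_b/(P₁V₁) = -0.776.
W_a / W_b = -2.567 / -0.776 = 3.308.

W_a / W_b ≈ 3.31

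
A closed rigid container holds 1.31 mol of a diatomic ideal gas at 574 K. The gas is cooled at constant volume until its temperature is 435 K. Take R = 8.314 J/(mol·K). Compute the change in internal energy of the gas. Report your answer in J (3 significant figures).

ΔU ≈ -3780 J

Constant volume ⇒ W = 0, so Q = ΔU = nCᵥΔT with Cᵥ = 5R/2 = 20.79 J/(mol·K).
ΔU = (1.31)(20.79)(435 − 574) = -3785 J.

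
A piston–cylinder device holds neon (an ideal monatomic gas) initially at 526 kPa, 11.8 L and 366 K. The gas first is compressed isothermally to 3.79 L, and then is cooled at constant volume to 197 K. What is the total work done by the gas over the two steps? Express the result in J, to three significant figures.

Step 1 (isothermal): W = P₁V₁ ln(V₂/V₁) = (6207) ln(3.79/11.8) = -7049 J.
Step 2 (isochoric): W = 0 (constant volume).
W_total = -7049 + 0 = -7049 J.

W_total ≈ -7050 J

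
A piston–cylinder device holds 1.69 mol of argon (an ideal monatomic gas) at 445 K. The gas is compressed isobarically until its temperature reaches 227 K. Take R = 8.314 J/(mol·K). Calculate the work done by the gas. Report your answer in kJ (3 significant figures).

W ≈ -3.06 kJ

Isobaric: W = P ΔV = nR ΔT.
W = (1.69)(8.314)(227 − 445) = -3063 J.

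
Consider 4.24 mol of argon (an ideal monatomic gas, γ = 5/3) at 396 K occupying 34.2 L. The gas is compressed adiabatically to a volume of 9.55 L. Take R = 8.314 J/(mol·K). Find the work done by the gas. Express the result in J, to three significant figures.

Adiabatic: TV^(γ−1) = const with γ = 5/3.
T₂ = T₁ (V₁/V₂)^(γ−1) = 396 × (34.2/9.55)^0.667 = 396 × 2.341 = 926.9 K.
W_by = nCᵥ(T₁ − T₂) = (4.24)(12.47)(396 − 926.9) = -28074 J.

W ≈ -28100 J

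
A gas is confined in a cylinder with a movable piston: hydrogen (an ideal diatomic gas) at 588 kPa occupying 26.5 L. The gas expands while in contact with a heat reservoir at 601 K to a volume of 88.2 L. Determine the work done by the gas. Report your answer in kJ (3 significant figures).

Isothermal: W = nRT ln(V₂/V₁) = P₁V₁ ln(V₂/V₁).
P₁V₁ = (588 kPa)(26.5 L) = 15582 J.
W = 15582 × ln(88.2/26.5) = 15582 × 1.202
W_by_gas = 18737 J.

W ≈ 18.7 kJ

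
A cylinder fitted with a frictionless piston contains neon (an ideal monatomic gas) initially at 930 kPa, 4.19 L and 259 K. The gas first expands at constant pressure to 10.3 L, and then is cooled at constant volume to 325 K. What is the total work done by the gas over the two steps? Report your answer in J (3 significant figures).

W_total ≈ 5680 J

Step 1 (isobaric): W = PΔV = (930 kPa)(10.3 − 4.19 L) = 5682 J.
Step 2 (isochoric): W = 0 (constant volume).
W_total = 5682 + 0 = 5682 J.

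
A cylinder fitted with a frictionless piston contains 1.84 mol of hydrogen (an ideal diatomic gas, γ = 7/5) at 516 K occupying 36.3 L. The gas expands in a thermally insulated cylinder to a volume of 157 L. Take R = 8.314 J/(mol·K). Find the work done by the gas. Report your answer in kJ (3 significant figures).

Adiabatic: TV^(γ−1) = const with γ = 7/5.
T₂ = T₁ (V₁/V₂)^(γ−1) = 516 × (36.3/157)^0.4 = 516 × 0.5567 = 287.2 K.
W_by = nCᵥ(T₁ − T₂) = (1.84)(20.79)(516 − 287.2) = 8749 J.

W ≈ 8.75 kJ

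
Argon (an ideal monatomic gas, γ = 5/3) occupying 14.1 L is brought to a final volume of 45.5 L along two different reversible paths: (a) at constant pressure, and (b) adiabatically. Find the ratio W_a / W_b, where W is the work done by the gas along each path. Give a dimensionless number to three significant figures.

W_a / W_b ≈ 2.74

Path (a) isobaric: W = P₁(V₂ − V₁) → W_a/(P₁V₁) = 2.227.
Path (b) adiabatic: W = P₁V₁(1 − (V₁/V₂)^(γ−1))/(γ−1) → W_b/(P₁V₁) = 0.8131.
W_a / W_b = 2.227 / 0.8131 = 2.739.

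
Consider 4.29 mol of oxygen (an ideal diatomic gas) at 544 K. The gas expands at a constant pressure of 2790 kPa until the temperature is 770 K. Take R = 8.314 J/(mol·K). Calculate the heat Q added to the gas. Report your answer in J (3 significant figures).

Q ≈ 28200 J

Isobaric: W = nRΔT = (4.29)(8.314)(226) = 8061 J.
ΔU = nCᵥΔT with Cᵥ = 5R/2: ΔU = (4.29)(20.79)(226) = 20152 J.
Q = ΔU + W = 20152 + 8061 = 28213 J.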